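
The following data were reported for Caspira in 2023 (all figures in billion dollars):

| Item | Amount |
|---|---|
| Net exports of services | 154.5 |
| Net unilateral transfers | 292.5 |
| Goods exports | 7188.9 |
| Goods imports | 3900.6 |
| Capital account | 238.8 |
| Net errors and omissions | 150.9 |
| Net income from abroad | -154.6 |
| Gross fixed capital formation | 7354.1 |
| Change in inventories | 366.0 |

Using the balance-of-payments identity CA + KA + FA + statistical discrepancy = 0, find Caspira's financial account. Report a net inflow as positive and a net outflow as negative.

-3970.4

Goods balance = 7188.9 - 3900.6 = 3288.3
Services balance = 154.5
Trade balance (goods + services) = 3288.3 + 154.5 = 3442.8
Net primary income = -154.6
Net secondary income = 292.5
Current account = 3442.8 + (-154.6) + 292.5 = 3580.7
Financial account = -(3580.7 + 238.8 + 150.9) = -3970.4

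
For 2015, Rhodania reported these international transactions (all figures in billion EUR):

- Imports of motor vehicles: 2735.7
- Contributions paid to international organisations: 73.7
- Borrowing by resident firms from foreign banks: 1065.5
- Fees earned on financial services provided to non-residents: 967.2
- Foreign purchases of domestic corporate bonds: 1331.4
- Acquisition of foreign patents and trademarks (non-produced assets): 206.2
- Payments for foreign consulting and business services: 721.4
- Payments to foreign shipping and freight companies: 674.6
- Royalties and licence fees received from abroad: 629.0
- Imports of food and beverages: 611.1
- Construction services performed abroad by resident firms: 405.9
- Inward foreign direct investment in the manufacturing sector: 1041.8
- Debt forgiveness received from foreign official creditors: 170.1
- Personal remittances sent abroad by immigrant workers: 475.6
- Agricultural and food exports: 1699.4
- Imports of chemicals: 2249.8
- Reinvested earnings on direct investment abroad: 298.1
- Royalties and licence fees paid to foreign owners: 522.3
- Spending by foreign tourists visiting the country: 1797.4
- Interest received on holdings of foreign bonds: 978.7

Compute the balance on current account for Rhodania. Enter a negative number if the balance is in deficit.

Goods: -2735.7 + 1699.4 - 611.1 - 2249.8 = -3897.2
Services: 1797.4 - 674.6 + 405.9 - 721.4 + 629.0 + 967.2 - 522.3 = 1881.2
Primary income: 298.1 + 978.7 = 1276.8
Secondary income: -73.7 - 475.6 = -549.3
Current account = (-3897.2) + 1881.2 + 1276.8 + (-549.3) = -1288.5
(Excluded from the current account — financial account: borrowing by resident firms from foreign banks 1065.5, foreign purchases of domestic corporate bonds 1331.4, inward foreign direct investment in the manufacturing sector 1041.8; capital account: acquisition of foreign patents and trademarks (non-produced assets) 206.2, debt forgiveness received from foreign official creditors 170.1.)

-1288.5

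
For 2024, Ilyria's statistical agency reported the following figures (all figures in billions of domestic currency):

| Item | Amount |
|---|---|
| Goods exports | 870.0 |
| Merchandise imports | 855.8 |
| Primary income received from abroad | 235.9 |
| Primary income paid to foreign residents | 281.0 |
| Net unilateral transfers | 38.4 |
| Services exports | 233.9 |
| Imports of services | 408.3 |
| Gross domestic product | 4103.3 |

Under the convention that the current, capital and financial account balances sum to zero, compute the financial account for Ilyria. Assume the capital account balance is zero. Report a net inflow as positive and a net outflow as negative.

166.9

Goods balance = 870.0 - 855.8 = 14.2
Services balance = 233.9 - 408.3 = -174.4
Trade balance (goods + services) = 14.2 + (-174.4) = -160.2
Net primary income = 235.9 - 281.0 = -45.1
Net secondary income = 38.4
Current account = -160.2 + (-45.1) + 38.4 = -166.9
Financial account = -(-166.9) = 166.9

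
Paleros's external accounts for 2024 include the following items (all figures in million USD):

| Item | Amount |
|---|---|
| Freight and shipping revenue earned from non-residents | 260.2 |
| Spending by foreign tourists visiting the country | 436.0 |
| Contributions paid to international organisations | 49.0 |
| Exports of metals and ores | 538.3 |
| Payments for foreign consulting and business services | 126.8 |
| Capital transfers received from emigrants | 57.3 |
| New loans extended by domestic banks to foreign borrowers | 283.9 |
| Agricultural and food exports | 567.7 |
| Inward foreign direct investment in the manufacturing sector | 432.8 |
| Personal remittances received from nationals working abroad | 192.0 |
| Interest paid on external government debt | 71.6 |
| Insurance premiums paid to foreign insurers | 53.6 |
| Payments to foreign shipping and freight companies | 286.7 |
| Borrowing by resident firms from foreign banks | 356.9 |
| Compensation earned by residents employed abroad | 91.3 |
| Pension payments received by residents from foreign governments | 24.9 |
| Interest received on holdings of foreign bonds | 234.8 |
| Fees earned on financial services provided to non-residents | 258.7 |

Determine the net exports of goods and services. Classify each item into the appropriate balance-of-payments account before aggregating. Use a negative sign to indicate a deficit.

Goods: 538.3 + 567.7 = 1106.0
Services: -286.7 - 53.6 + 436.0 + 260.2 + 258.7 - 126.8 = 487.8
Trade balance = 1106.0 + 487.8 = 1593.8
(Excluded from the trade balance — secondary income: contributions paid to international organisations 49.0, personal remittances received from nationals working abroad 192.0, pension payments received by residents from foreign governments 24.9; capital account: capital transfers received from emigrants 57.3; financial account: new loans extended by domestic banks to foreign borrowers 283.9, inward foreign direct investment in the manufacturing sector 432.8, borrowing by resident firms from foreign banks 356.9; primary income: interest paid on external government debt 71.6, compensation earned by residents employed abroad 91.3, interest received on holdings of foreign bonds 234.8.)

1593.8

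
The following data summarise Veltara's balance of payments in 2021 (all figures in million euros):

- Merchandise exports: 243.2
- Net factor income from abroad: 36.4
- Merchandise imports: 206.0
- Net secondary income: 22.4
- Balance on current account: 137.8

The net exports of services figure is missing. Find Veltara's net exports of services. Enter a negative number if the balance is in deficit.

Current account = goods balance + services balance + net primary income + net secondary income
Sum of the known components = 96.0
Net exports of services = CA - (known components) = 137.8 - 96.0 = 41.8

41.8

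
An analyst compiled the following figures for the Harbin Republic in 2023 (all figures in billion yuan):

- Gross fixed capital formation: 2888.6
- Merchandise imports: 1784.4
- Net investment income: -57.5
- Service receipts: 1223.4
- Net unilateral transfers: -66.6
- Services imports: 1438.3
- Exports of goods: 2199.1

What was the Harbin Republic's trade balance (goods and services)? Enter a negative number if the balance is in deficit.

199.8

Goods balance = 2199.1 - 1784.4 = 414.7
Services balance = 1223.4 - 1438.3 = -214.9
Trade balance (goods + services) = 414.7 + (-214.9) = 199.8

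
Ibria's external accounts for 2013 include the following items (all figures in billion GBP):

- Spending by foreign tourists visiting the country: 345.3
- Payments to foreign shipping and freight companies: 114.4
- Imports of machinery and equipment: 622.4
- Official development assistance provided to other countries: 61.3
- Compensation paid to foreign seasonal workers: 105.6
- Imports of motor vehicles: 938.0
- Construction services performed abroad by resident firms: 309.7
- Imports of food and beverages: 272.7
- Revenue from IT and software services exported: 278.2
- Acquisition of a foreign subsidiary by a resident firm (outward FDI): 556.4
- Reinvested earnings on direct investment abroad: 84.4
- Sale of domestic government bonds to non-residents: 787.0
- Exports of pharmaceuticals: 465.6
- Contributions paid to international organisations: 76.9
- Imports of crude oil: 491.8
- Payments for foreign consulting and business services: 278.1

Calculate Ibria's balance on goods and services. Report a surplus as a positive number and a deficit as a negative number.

Goods: -622.4 - 938.0 - 491.8 - 272.7 + 465.6 = -1859.3
Services: -114.4 + 309.7 + 278.2 + 345.3 - 278.1 = 540.7
Trade balance = -1859.3 + 540.7 = -1318.6
(Excluded from the trade balance — secondary income: official development assistance provided to other countries 61.3, contributions paid to international organisations 76.9; primary income: compensation paid to foreign seasonal workers 105.6, reinvested earnings on direct investment abroad 84.4; financial account: acquisition of a foreign subsidiary by a resident firm (outward FDI) 556.4, sale of domestic government bonds to non-residents 787.0.)

-1318.6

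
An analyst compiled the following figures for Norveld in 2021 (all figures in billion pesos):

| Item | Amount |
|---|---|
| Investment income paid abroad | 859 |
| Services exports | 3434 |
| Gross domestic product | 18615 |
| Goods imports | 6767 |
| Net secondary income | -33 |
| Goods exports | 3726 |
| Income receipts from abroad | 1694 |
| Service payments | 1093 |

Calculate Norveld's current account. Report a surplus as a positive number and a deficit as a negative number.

102

Goods balance = 3726 - 6767 = -3041
Services balance = 3434 - 1093 = 2341
Trade balance (goods + services) = -3041 + 2341 = -700
Net primary income = 1694 - 859 = 835
Net secondary income = -33
Current account = -700 + 835 + (-33) = 102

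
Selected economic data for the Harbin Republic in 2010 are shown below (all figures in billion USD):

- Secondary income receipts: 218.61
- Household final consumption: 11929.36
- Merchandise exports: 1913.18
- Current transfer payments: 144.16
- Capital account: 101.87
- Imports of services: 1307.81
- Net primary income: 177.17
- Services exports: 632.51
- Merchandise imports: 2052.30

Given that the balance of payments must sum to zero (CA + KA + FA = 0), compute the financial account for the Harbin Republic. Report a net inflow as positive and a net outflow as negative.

Goods balance = 1913.18 - 2052.30 = -139.12
Services balance = 632.51 - 1307.81 = -675.30
Trade balance (goods + services) = -139.12 + (-675.30) = -814.42
Net primary income = 177.17
Net secondary income = 218.61 - 144.16 = 74.45
Current account = -814.42 + 177.17 + 74.45 = -562.80
Financial account = -(-562.80 + 101.87) = 460.93

460.93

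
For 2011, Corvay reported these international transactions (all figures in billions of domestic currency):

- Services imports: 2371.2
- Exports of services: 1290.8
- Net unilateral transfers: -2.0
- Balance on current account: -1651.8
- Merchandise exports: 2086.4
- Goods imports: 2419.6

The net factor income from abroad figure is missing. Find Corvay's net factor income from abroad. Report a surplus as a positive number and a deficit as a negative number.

Current account = goods balance + services balance + net primary income + net secondary income
Sum of the known components = -1415.6
Net factor income from abroad = CA - (known components) = -1651.8 - (-1415.6) = -236.2

-236.2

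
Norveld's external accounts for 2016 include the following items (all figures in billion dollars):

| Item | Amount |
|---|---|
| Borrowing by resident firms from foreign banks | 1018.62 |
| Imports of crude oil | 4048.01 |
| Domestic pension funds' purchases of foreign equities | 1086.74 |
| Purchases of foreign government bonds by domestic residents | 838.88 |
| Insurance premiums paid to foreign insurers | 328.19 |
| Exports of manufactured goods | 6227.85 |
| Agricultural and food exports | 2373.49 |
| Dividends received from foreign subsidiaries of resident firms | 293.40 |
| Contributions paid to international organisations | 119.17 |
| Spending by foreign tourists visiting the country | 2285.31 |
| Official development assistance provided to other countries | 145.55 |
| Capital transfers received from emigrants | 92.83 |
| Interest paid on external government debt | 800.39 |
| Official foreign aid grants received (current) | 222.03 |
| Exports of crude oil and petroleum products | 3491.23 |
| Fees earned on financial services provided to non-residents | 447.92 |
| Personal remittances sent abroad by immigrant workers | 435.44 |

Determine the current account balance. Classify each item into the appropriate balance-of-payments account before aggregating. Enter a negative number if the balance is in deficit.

9464.48

Goods: 3491.23 + 2373.49 + 6227.85 - 4048.01 = 8044.56
Services: 447.92 + 2285.31 - 328.19 = 2405.04
Primary income: -800.39 + 293.40 = -506.99
Secondary income: -119.17 - 435.44 - 145.55 + 222.03 = -478.13
Current account = 8044.56 + 2405.04 + (-506.99) + (-478.13) = 9464.48
(Excluded from the current account — financial account: borrowing by resident firms from foreign banks 1018.62, domestic pension funds' purchases of foreign equities 1086.74, purchases of foreign government bonds by domestic residents 838.88; capital account: capital transfers received from emigrants 92.83.)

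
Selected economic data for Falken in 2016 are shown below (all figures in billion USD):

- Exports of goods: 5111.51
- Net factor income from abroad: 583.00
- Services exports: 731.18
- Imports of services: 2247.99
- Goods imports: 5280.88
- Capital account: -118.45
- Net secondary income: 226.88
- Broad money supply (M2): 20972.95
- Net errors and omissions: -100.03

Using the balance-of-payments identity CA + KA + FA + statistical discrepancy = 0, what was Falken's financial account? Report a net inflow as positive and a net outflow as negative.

1094.78

Goods balance = 5111.51 - 5280.88 = -169.37
Services balance = 731.18 - 2247.99 = -1516.81
Trade balance (goods + services) = -169.37 + (-1516.81) = -1686.18
Net primary income = 583.00
Net secondary income = 226.88
Current account = -1686.18 + 583.00 + 226.88 = -876.30
Financial account = -(-876.30 + (-118.45) + (-100.03)) = 1094.78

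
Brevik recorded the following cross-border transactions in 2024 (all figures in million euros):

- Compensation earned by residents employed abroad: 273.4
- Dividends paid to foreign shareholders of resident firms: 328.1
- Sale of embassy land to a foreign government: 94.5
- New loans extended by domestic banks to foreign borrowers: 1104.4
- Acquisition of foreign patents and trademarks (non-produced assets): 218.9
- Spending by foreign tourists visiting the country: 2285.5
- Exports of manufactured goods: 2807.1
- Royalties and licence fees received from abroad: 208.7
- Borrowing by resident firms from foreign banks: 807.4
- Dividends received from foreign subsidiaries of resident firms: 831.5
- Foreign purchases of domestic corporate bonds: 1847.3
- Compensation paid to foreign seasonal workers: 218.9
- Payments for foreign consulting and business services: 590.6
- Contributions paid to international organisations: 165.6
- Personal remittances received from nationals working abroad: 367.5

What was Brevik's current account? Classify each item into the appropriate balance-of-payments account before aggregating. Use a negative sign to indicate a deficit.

Goods: 2807.1
Services: 2285.5 - 590.6 + 208.7 = 1903.6
Primary income: -328.1 + 831.5 - 218.9 + 273.4 = 557.9
Secondary income: 367.5 - 165.6 = 201.9
Current account = 2807.1 + 1903.6 + 557.9 + 201.9 = 5470.5
(Excluded from the current account — capital account: sale of embassy land to a foreign government 94.5, acquisition of foreign patents and trademarks (non-produced assets) 218.9; financial account: new loans extended by domestic banks to foreign borrowers 1104.4, borrowing by resident firms from foreign banks 807.4, foreign purchases of domestic corporate bonds 1847.3.)

5470.5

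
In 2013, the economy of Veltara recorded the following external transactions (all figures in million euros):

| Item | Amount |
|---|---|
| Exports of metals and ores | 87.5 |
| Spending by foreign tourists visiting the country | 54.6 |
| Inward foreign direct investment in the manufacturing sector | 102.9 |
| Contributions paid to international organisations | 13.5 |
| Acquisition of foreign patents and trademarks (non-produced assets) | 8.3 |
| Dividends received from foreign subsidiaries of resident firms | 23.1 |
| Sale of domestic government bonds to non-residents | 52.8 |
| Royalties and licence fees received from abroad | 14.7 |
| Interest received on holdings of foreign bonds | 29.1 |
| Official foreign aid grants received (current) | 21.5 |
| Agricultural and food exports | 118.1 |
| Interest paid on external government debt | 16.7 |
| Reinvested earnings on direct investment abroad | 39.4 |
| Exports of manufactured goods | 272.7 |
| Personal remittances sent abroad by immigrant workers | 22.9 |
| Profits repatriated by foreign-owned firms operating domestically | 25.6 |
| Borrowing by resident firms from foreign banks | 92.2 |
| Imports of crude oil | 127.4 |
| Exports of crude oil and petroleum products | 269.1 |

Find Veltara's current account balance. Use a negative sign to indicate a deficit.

723.7

Goods: 118.1 + 269.1 + 272.7 + 87.5 - 127.4 = 620.0
Services: 14.7 + 54.6 = 69.3
Primary income: 39.4 - 16.7 - 25.6 + 29.1 + 23.1 = 49.3
Secondary income: 21.5 - 22.9 - 13.5 = -14.9
Current account = 620.0 + 69.3 + 49.3 + (-14.9) = 723.7
(Excluded from the current account — financial account: inward foreign direct investment in the manufacturing sector 102.9, sale of domestic government bonds to non-residents 52.8, borrowing by resident firms from foreign banks 92.2; capital account: acquisition of foreign patents and trademarks (non-produced assets) 8.3.)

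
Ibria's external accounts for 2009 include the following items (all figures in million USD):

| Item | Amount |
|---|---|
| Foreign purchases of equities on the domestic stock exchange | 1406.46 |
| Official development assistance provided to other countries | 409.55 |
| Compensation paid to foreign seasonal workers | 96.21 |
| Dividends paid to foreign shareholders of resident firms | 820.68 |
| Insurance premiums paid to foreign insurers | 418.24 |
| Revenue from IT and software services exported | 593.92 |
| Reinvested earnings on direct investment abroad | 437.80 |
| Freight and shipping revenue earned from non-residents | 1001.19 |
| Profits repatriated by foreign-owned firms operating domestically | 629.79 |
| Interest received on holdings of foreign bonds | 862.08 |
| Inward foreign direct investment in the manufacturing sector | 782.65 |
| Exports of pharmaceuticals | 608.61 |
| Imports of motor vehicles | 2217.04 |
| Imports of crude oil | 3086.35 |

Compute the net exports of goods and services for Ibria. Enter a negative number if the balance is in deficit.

Goods: -2217.04 + 608.61 - 3086.35 = -4694.78
Services: -418.24 + 593.92 + 1001.19 = 1176.87
Trade balance = -4694.78 + 1176.87 = -3517.91
(Excluded from the trade balance — financial account: foreign purchases of equities on the domestic stock exchange 1406.46, inward foreign direct investment in the manufacturing sector 782.65; secondary income: official development assistance provided to other countries 409.55; primary income: compensation paid to foreign seasonal workers 96.21, dividends paid to foreign shareholders of resident firms 820.68, reinvested earnings on direct investment abroad 437.80, profits repatriated by foreign-owned firms operating domestically 629.79, interest received on holdings of foreign bonds 862.08.)

-3517.91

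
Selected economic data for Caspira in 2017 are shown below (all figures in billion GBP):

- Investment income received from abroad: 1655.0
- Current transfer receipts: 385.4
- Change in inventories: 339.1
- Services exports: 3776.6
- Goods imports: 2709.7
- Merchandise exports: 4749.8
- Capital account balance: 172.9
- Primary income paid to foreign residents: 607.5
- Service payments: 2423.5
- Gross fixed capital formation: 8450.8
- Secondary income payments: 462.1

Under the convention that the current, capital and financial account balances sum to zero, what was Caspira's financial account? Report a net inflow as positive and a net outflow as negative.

-4536.9

Goods balance = 4749.8 - 2709.7 = 2040.1
Services balance = 3776.6 - 2423.5 = 1353.1
Trade balance (goods + services) = 2040.1 + 1353.1 = 3393.2
Net primary income = 1655.0 - 607.5 = 1047.5
Net secondary income = 385.4 - 462.1 = -76.7
Current account = 3393.2 + 1047.5 + (-76.7) = 4364.0
Financial account = -(4364.0 + 172.9) = -4536.9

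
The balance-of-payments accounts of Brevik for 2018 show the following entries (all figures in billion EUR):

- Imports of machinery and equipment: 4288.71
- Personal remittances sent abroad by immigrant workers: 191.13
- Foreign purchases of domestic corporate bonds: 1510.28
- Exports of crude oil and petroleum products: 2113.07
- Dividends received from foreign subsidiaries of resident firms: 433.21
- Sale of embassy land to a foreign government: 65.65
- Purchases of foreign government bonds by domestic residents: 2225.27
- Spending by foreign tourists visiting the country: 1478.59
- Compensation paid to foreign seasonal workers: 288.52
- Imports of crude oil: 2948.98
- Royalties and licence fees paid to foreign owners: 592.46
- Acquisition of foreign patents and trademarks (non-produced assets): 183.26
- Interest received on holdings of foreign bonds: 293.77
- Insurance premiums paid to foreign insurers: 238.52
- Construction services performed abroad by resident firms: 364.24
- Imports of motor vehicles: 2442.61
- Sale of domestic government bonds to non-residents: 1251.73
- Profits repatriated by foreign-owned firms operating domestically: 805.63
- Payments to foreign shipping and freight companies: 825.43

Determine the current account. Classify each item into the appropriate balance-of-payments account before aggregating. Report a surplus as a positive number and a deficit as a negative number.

-7939.11

Goods: -2948.98 + 2113.07 - 4288.71 - 2442.61 = -7567.23
Services: 364.24 + 1478.59 - 592.46 - 825.43 - 238.52 = 186.42
Primary income: 293.77 + 433.21 - 805.63 - 288.52 = -367.17
Secondary income: -191.13
Current account = (-7567.23) + 186.42 + (-367.17) + (-191.13) = -7939.11
(Excluded from the current account — financial account: foreign purchases of domestic corporate bonds 1510.28, purchases of foreign government bonds by domestic residents 2225.27, sale of domestic government bonds to non-residents 1251.73; capital account: sale of embassy land to a foreign government 65.65, acquisition of foreign patents and trademarks (non-produced assets) 183.26.)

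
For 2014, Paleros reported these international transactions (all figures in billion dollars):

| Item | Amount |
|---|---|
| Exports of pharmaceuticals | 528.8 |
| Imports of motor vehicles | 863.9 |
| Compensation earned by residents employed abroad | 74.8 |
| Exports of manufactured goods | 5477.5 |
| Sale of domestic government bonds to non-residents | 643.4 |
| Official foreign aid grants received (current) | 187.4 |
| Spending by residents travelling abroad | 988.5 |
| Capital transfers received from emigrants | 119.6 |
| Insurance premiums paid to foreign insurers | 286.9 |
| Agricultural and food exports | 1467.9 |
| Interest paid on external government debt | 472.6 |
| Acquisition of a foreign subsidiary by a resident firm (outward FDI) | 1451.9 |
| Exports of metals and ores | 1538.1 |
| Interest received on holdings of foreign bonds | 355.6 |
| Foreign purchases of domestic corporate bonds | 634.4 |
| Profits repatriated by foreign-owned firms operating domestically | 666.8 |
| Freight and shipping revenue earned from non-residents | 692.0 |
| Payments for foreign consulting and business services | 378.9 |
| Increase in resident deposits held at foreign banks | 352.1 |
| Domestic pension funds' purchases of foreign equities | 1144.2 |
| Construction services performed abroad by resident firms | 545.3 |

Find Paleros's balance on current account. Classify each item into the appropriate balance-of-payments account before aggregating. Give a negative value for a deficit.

7209.8

Goods: 1538.1 + 1467.9 - 863.9 + 5477.5 + 528.8 = 8148.4
Services: -286.9 + 692.0 + 545.3 - 378.9 - 988.5 = -417.0
Primary income: 355.6 - 666.8 + 74.8 - 472.6 = -709.0
Secondary income: 187.4
Current account = 8148.4 + (-417.0) + (-709.0) + 187.4 = 7209.8
(Excluded from the current account — financial account: sale of domestic government bonds to non-residents 643.4, acquisition of a foreign subsidiary by a resident firm (outward FDI) 1451.9, foreign purchases of domestic corporate bonds 634.4, increase in resident deposits held at foreign banks 352.1, domestic pension funds' purchases of foreign equities 1144.2; capital account: capital transfers received from emigrants 119.6.)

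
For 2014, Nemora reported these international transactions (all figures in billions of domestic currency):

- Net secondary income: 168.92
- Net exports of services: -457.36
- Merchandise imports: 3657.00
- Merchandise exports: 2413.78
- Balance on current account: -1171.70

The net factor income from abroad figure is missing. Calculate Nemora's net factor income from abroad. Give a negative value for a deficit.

359.96

Current account = goods balance + services balance + net primary income + net secondary income
Sum of the known components = -1531.66
Net factor income from abroad = CA - (known components) = -1171.70 - (-1531.66) = 359.96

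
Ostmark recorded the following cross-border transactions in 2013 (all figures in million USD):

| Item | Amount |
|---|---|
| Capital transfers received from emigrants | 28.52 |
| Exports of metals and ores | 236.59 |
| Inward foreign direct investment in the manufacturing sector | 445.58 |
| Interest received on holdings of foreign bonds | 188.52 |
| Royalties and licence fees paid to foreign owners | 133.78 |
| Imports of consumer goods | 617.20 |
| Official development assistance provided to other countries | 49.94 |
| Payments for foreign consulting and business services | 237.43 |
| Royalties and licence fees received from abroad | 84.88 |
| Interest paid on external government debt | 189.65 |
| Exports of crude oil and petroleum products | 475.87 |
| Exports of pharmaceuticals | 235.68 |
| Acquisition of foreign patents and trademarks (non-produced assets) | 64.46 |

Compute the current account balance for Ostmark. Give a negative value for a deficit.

-6.46

Goods: -617.20 + 475.87 + 235.68 + 236.59 = 330.94
Services: -237.43 - 133.78 + 84.88 = -286.33
Primary income: 188.52 - 189.65 = -1.13
Secondary income: -49.94
Current account = 330.94 + (-286.33) + (-1.13) + (-49.94) = -6.46
(Excluded from the current account — capital account: capital transfers received from emigrants 28.52, acquisition of foreign patents and trademarks (non-produced assets) 64.46; financial account: inward foreign direct investment in the manufacturing sector 445.58.)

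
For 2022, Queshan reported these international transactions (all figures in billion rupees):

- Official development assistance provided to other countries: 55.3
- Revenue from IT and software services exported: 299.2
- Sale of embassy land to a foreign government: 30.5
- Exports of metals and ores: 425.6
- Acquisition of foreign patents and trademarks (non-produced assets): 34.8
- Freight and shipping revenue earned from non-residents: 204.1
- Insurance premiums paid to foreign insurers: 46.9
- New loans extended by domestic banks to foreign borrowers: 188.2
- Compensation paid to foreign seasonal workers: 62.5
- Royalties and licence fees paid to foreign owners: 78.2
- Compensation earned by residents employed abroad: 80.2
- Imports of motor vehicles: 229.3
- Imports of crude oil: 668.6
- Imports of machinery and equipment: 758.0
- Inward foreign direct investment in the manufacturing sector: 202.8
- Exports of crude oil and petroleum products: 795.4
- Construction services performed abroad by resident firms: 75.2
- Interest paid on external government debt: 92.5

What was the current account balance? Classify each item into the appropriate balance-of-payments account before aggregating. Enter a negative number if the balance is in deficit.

Goods: -668.6 + 795.4 - 758.0 - 229.3 + 425.6 = -434.9
Services: 204.1 + 299.2 - 78.2 + 75.2 - 46.9 = 453.4
Primary income: -92.5 - 62.5 + 80.2 = -74.8
Secondary income: -55.3
Current account = (-434.9) + 453.4 + (-74.8) + (-55.3) = -111.6
(Excluded from the current account — capital account: sale of embassy land to a foreign government 30.5, acquisition of foreign patents and trademarks (non-produced assets) 34.8; financial account: new loans extended by domestic banks to foreign borrowers 188.2, inward foreign direct investment in the manufacturing sector 202.8.)

-111.6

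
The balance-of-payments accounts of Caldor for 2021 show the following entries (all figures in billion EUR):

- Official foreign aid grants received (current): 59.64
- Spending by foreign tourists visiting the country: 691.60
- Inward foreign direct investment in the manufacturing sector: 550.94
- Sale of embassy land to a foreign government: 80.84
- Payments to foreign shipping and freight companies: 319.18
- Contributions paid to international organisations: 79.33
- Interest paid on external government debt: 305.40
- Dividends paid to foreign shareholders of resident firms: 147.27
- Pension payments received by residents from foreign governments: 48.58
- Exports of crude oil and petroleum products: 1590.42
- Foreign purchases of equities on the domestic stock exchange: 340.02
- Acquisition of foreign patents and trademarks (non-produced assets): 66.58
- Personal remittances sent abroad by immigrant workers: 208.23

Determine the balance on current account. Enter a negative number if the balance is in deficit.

Goods: 1590.42
Services: 691.60 - 319.18 = 372.42
Primary income: -305.40 - 147.27 = -452.67
Secondary income: 59.64 + 48.58 - 208.23 - 79.33 = -179.34
Current account = 1590.42 + 372.42 + (-452.67) + (-179.34) = 1330.83
(Excluded from the current account — financial account: inward foreign direct investment in the manufacturing sector 550.94, foreign purchases of equities on the domestic stock exchange 340.02; capital account: sale of embassy land to a foreign government 80.84, acquisition of foreign patents and trademarks (non-produced assets) 66.58.)

1330.83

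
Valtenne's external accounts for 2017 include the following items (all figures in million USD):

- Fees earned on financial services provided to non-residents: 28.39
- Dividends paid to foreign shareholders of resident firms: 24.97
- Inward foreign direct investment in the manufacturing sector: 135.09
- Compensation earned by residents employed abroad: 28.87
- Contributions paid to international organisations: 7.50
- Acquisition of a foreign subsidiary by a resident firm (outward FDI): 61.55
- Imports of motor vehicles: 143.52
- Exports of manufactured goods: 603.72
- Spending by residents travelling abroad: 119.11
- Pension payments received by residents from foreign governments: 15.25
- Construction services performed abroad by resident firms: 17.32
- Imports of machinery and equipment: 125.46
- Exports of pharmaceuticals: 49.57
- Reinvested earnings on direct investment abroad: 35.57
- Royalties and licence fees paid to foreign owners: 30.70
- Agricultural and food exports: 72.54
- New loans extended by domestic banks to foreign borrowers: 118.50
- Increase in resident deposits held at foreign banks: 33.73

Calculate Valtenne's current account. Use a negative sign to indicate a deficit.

399.97

Goods: -125.46 + 603.72 - 143.52 + 72.54 + 49.57 = 456.85
Services: 28.39 + 17.32 - 119.11 - 30.70 = -104.10
Primary income: 35.57 - 24.97 + 28.87 = 39.47
Secondary income: -7.50 + 15.25 = 7.75
Current account = 456.85 + (-104.10) + 39.47 + 7.75 = 399.97
(Excluded from the current account — financial account: inward foreign direct investment in the manufacturing sector 135.09, acquisition of a foreign subsidiary by a resident firm (outward FDI) 61.55, new loans extended by domestic banks to foreign borrowers 118.50, increase in resident deposits held at foreign banks 33.73.)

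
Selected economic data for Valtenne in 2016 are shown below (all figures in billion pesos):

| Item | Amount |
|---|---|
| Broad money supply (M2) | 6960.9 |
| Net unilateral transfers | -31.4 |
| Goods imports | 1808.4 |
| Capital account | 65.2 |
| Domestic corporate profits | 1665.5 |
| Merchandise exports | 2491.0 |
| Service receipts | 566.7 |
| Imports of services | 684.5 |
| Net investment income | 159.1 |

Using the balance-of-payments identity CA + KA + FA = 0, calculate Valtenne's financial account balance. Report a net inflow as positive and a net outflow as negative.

-757.7

Goods balance = 2491.0 - 1808.4 = 682.6
Services balance = 566.7 - 684.5 = -117.8
Trade balance (goods + services) = 682.6 + (-117.8) = 564.8
Net primary income = 159.1
Net secondary income = -31.4
Current account = 564.8 + 159.1 + (-31.4) = 692.5
Financial account = -(692.5 + 65.2) = -757.7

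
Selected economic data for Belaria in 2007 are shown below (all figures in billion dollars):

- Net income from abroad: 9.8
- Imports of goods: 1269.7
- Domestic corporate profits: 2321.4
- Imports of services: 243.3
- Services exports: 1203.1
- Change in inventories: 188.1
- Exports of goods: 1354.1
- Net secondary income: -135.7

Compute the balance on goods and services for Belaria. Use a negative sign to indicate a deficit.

1044.2

Goods balance = 1354.1 - 1269.7 = 84.4
Services balance = 1203.1 - 243.3 = 959.8
Trade balance (goods + services) = 84.4 + 959.8 = 1044.2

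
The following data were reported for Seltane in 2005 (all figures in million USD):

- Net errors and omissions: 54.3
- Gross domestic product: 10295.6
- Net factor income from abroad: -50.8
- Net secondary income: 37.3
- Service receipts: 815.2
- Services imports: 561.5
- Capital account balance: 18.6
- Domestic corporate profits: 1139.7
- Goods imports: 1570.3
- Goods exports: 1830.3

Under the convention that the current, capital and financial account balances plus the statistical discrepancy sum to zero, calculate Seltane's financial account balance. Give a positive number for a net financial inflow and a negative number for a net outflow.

Goods balance = 1830.3 - 1570.3 = 260.0
Services balance = 815.2 - 561.5 = 253.7
Trade balance (goods + services) = 260.0 + 253.7 = 513.7
Net primary income = -50.8
Net secondary income = 37.3
Current account = 513.7 + (-50.8) + 37.3 = 500.2
Financial account = -(500.2 + 18.6 + 54.3) = -573.1

-573.1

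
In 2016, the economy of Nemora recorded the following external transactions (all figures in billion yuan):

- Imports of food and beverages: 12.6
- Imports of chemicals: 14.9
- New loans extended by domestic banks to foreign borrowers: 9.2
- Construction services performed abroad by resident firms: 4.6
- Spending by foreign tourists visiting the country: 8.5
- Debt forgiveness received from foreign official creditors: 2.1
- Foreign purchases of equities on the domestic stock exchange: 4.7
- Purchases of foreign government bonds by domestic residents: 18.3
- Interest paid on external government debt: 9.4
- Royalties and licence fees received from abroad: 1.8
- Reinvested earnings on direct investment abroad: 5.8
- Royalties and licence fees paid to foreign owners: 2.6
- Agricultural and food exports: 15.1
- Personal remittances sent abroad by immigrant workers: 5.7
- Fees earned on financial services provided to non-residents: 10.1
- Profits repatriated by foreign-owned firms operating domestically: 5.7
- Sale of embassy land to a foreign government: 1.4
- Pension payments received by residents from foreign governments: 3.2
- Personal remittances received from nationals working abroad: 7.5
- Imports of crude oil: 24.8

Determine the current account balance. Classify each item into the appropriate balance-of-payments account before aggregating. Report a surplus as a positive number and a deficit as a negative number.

-19.1

Goods: -14.9 - 12.6 - 24.8 + 15.1 = -37.2
Services: 1.8 + 8.5 + 10.1 - 2.6 + 4.6 = 22.4
Primary income: 5.8 - 9.4 - 5.7 = -9.3
Secondary income: 3.2 + 7.5 - 5.7 = 5.0
Current account = (-37.2) + 22.4 + (-9.3) + 5.0 = -19.1
(Excluded from the current account — financial account: new loans extended by domestic banks to foreign borrowers 9.2, foreign purchases of equities on the domestic stock exchange 4.7, purchases of foreign government bonds by domestic residents 18.3; capital account: debt forgiveness received from foreign official creditors 2.1, sale of embassy land to a foreign government 1.4.)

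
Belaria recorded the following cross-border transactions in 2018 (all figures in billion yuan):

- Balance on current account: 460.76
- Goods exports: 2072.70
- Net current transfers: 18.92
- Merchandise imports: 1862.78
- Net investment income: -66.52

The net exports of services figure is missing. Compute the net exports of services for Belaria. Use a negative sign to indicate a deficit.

298.44

Current account = goods balance + services balance + net primary income + net secondary income
Sum of the known components = 162.32
Net exports of services = CA - (known components) = 460.76 - 162.32 = 298.44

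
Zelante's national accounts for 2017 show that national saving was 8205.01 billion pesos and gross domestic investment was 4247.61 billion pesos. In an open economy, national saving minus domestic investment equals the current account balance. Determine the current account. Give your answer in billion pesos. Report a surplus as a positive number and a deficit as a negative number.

CA = S - I = 8205.01 - 4247.61 = 3957.40

3957.40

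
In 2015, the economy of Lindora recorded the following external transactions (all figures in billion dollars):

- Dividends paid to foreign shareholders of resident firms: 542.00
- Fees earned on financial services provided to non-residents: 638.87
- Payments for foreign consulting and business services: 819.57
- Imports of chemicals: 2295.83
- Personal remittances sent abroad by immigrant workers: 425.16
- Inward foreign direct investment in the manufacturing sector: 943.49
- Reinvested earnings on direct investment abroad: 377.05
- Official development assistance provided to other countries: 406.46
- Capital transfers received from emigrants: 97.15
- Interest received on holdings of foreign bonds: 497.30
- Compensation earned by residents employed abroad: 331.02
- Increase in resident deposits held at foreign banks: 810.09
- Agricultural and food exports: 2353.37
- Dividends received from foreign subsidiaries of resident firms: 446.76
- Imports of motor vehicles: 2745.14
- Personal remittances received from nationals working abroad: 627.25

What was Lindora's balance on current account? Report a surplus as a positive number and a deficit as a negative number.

Goods: -2295.83 + 2353.37 - 2745.14 = -2687.60
Services: 638.87 - 819.57 = -180.70
Primary income: 377.05 + 497.30 + 331.02 - 542.00 + 446.76 = 1110.13
Secondary income: -425.16 + 627.25 - 406.46 = -204.37
Current account = (-2687.60) + (-180.70) + 1110.13 + (-204.37) = -1962.54
(Excluded from the current account — financial account: inward foreign direct investment in the manufacturing sector 943.49, increase in resident deposits held at foreign banks 810.09; capital account: capital transfers received from emigrants 97.15.)

-1962.54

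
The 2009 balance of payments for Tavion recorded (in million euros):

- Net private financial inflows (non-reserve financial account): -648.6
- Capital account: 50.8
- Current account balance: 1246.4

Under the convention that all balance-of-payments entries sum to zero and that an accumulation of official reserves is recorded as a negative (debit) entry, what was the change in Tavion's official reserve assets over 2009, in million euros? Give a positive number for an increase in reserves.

648.6

Official reserve transactions balance = -(1246.4 + 50.8 + (-648.6)) = -648.6
An accumulation of reserves is recorded as a debit (negative entry), so the change in the stock of reserves is the negative of that balance.
Change in official reserves = -(-648.6) = 648.6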